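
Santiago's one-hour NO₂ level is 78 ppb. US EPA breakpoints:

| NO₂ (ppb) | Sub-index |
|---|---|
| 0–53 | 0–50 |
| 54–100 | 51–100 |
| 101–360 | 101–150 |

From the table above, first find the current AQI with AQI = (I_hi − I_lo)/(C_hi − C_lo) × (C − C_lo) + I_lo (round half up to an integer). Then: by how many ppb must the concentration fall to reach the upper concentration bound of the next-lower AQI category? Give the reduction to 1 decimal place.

NO₂: 78 ∈ [54, 100] ↔ index [51, 100].
51 + (78−54)·(100−51)/(100−54) = 51 + 24·49/46 ≈ 76.57, so AQI = 77.
Current AQI 77 is in the Moderate range (51–100). The next-lower category tops out at AQI 50, whose upper concentration bound is 53 ppb.
Reduction needed = 78 − 53 = 25.0 ppb.

25.0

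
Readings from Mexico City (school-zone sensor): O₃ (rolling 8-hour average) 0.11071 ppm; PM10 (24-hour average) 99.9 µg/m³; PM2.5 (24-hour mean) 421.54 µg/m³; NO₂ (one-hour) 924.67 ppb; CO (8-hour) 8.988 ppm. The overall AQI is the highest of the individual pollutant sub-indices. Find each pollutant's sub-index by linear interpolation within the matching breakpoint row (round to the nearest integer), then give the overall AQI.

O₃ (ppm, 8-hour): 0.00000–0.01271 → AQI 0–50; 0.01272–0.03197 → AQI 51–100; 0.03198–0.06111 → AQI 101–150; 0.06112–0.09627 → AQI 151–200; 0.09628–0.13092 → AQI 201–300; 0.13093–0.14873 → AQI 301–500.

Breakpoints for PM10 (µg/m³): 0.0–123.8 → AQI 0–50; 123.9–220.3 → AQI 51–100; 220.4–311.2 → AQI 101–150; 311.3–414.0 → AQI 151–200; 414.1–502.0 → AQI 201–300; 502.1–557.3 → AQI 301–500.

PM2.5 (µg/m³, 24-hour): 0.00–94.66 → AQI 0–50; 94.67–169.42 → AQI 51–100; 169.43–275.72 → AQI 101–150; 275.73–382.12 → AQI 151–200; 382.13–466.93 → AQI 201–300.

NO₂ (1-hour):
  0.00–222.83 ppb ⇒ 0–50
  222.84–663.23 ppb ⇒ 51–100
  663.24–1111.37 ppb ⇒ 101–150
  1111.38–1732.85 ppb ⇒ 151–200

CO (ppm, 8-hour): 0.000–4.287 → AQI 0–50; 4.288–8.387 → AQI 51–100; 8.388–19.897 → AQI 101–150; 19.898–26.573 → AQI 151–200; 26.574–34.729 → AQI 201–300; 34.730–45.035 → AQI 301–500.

O₃ 0.11071: bracket 0.09628–0.13092 → index 201–300; slope 99/0.03464, offset 0.01443.
AQI = 201 + 99/0.03464·0.01443 ≈ 242.24 ⇒ 242.
PM10 99.9: bracket 0.0–123.8 → index 0–50; slope 50/123.8, offset 99.9.
AQI = 0 + 50/123.8·99.9 ≈ 40.35 ⇒ 40.
PM2.5: row 382.13–466.93 (AQI 201–300). (300−201)·(421.54−382.13)/(466.93−382.13) + 201 = 99·39.41/84.80 + 201 ≈ 247.01 → 247.
NO₂: 924.67 lies in 663.24–1111.37, so I_lo=101, I_hi=150, C_lo=663.24, C_hi=1111.37.
(150−101)/(1111.37−663.24) × (924.67−663.24) + 101 = 49/448.13 × 261.43 + 101 ≈ 129.59 → 130.
CO: 8.988 lies in 8.388–19.897, so I_lo=101, I_hi=150, C_lo=8.388, C_hi=19.897.
(150−101)/(19.897−8.388) × (8.988−8.388) + 101 = 49/11.509 × 0.600 + 101 ≈ 103.55 → 104.
Sub-indices: O₃→242, PM10→40, PM2.5→247, NO₂→130, CO→104. Overall AQI = max = 247; dominant pollutant is PM2.5.

247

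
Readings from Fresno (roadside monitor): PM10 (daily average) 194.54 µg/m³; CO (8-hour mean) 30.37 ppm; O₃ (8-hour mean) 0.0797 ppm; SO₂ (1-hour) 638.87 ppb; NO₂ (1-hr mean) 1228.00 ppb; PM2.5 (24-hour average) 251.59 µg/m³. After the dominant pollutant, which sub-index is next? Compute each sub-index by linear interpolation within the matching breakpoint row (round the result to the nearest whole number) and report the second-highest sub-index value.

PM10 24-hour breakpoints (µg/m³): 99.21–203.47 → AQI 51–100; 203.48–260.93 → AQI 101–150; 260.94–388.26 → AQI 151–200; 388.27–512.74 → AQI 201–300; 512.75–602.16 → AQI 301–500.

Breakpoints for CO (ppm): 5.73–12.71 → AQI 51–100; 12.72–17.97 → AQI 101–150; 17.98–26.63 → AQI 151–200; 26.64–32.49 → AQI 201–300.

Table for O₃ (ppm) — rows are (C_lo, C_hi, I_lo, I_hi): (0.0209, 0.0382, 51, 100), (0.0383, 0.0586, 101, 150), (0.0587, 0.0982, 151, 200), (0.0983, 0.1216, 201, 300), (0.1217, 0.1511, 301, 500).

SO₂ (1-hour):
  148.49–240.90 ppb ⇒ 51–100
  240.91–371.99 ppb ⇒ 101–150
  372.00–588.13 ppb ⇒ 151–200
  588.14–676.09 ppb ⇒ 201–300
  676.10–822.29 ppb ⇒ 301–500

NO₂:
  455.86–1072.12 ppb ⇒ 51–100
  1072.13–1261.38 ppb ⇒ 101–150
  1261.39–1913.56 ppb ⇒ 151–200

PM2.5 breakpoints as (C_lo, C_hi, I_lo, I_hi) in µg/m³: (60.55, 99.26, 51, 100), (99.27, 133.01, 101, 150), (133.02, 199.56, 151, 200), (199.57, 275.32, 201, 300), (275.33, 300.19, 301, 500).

PM10: row 99.21–203.47 (AQI 51–100). (100−51)·(194.54−99.21)/(203.47−99.21) + 51 = 49·95.33/104.26 + 51 ≈ 95.80 → 96.
CO 30.37: bracket 26.64–32.49 → index 201–300; slope 99/5.85, offset 3.73.
AQI = 201 + 99/5.85·3.73 ≈ 264.12 ⇒ 264.
O₃: 0.0797 lies in 0.0587–0.0982, so I_lo=151, I_hi=200, C_lo=0.0587, C_hi=0.0982.
(200−151)/(0.0982−0.0587) × (0.0797−0.0587) + 151 = 49/0.0395 × 0.0210 + 151 ≈ 177.05 → 177.
SO₂: 638.87 lies in 588.14–676.09, so I_lo=201, I_hi=300, C_lo=588.14, C_hi=676.09.
(300−201)/(676.09−588.14) × (638.87−588.14) + 201 = 99/87.95 × 50.73 + 201 ≈ 258.10 → 258.
NO₂: row 1072.13–1261.38 (AQI 101–150). (150−101)·(1228.00−1072.13)/(1261.38−1072.13) + 101 = 49·155.87/189.25 + 101 ≈ 141.36 → 141.
PM2.5: 251.59 lies in 199.57–275.32, so I_lo=201, I_hi=300, C_lo=199.57, C_hi=275.32.
(300−201)/(275.32−199.57) × (251.59−199.57) + 201 = 99/75.75 × 52.02 + 201 ≈ 268.99 → 269.
Sub-indices: PM10→96, CO→264, O₃→177, SO₂→258, NO₂→141, PM2.5→269. Ranked high→low: 269, 264, 258, 177, 141, 96. Second-highest sub-index = 264.

264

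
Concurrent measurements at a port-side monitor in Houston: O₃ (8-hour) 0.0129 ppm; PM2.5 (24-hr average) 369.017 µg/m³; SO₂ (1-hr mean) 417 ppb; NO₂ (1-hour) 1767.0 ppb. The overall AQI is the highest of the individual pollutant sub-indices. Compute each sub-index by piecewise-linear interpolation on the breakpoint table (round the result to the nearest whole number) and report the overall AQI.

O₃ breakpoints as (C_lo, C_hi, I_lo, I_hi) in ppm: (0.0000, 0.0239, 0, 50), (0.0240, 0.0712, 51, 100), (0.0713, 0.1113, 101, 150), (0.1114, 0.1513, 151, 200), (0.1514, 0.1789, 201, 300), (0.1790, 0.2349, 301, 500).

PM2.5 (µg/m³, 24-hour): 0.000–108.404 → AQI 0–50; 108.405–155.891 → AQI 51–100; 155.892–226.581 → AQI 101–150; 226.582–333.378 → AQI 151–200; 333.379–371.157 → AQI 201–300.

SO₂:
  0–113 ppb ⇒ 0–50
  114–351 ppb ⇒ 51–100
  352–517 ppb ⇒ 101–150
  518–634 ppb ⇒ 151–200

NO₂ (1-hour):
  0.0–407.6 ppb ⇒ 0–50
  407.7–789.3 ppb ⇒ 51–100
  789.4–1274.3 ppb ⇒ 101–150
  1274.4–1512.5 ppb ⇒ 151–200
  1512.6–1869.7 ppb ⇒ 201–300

O₃: row 0.0000–0.0239 (AQI 0–50). (50−0)·(0.0129−0.0000)/(0.0239−0.0000) + 0 = 50·0.0129/0.0239 + 0 ≈ 26.99 → 27.
PM2.5: 369.017 ∈ [333.379, 371.157] ↔ index [201, 300].
201 + (369.017−333.379)·(300−201)/(371.157−333.379) = 201 + 35.638·99/37.778 ≈ 294.39, so AQI = 294.
SO₂: row 352–517 (AQI 101–150). (150−101)·(417−352)/(517−352) + 101 = 49·65/165 + 101 ≈ 120.30 → 120.
NO₂ 1767.0: bracket 1512.6–1869.7 → index 201–300; slope 99/357.1, offset 254.4.
AQI = 201 + 99/357.1·254.4 ≈ 271.53 ⇒ 272.
Sub-indices: O₃→27, PM2.5→294, SO₂→120, NO₂→272. Overall AQI = max = 294; dominant pollutant is PM2.5.

294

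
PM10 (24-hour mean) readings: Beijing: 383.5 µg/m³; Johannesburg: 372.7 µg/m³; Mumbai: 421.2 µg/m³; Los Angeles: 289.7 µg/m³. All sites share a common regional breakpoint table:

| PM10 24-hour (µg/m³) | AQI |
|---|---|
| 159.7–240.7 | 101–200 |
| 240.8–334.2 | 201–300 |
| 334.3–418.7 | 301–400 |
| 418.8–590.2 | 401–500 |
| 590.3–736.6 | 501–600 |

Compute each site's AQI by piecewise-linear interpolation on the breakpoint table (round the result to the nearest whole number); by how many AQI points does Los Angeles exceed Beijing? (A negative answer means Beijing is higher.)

-106

Beijing: row 334.3–418.7 (AQI 301–400). (400−301)·(383.5−334.3)/(418.7−334.3) + 301 = 99·49.2/84.4 + 301 ≈ 358.71 → 359.
Johannesburg: 372.7 ∈ [334.3, 418.7] ↔ index [301, 400].
301 + (372.7−334.3)·(400−301)/(418.7−334.3) = 301 + 38.4·99/84.4 ≈ 346.04, so AQI = 346.
Mumbai: 421.2 lies in 418.8–590.2, so I_lo=401, I_hi=500, C_lo=418.8, C_hi=590.2.
(500−401)/(590.2−418.8) × (421.2−418.8) + 401 = 99/171.4 × 2.4 + 401 ≈ 402.39 → 402.
Los Angeles: row 240.8–334.2 (AQI 201–300). (300−201)·(289.7−240.8)/(334.2−240.8) + 201 = 99·48.9/93.4 + 201 ≈ 252.83 → 253.
AQIs: Beijing=359, Johannesburg=346, Mumbai=402, Los Angeles=253. Los Angeles (253) − Beijing (359) = -106.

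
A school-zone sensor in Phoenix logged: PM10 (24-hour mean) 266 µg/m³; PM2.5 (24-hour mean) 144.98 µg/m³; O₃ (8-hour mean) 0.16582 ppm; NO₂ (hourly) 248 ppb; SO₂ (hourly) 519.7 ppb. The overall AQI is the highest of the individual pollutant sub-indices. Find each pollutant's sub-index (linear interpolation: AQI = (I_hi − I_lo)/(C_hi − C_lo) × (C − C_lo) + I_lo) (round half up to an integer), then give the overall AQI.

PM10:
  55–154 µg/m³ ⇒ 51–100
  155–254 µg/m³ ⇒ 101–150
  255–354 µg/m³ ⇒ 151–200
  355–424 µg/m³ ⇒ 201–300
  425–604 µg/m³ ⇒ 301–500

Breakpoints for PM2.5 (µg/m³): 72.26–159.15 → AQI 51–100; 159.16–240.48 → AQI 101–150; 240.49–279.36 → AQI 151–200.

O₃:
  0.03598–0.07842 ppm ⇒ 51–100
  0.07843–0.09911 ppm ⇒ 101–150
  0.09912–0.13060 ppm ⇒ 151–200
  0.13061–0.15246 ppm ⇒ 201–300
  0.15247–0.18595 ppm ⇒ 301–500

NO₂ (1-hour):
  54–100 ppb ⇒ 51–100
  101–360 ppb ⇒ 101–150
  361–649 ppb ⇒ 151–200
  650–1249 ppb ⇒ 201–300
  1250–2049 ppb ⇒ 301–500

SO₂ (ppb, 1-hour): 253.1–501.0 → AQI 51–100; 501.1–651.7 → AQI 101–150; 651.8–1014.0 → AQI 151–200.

PM10 266: bracket 255–354 → index 151–200; slope 49/99, offset 11.
AQI = 151 + 49/99·11 ≈ 156.44 ⇒ 156.
PM2.5: 144.98 lies in 72.26–159.15, so I_lo=51, I_hi=100, C_lo=72.26, C_hi=159.15.
(100−51)/(159.15−72.26) × (144.98−72.26) + 51 = 49/86.89 × 72.72 + 51 ≈ 92.01 → 92.
O₃ 0.16582: bracket 0.15247–0.18595 → index 301–500; slope 199/0.03348, offset 0.01335.
AQI = 301 + 199/0.03348·0.01335 ≈ 380.35 ⇒ 380.
NO₂ 248: bracket 101–360 → index 101–150; slope 49/259, offset 147.
AQI = 101 + 49/259·147 ≈ 128.81 ⇒ 129.
SO₂: 519.7 ∈ [501.1, 651.7] ↔ index [101, 150].
101 + (519.7−501.1)·(150−101)/(651.7−501.1) = 101 + 18.6·49/150.6 ≈ 107.05, so AQI = 107.
Sub-indices: PM10→156, PM2.5→92, O₃→380, NO₂→129, SO₂→107. Overall AQI = max = 380; dominant pollutant is O₃.
AQI 380: Hazardous.

380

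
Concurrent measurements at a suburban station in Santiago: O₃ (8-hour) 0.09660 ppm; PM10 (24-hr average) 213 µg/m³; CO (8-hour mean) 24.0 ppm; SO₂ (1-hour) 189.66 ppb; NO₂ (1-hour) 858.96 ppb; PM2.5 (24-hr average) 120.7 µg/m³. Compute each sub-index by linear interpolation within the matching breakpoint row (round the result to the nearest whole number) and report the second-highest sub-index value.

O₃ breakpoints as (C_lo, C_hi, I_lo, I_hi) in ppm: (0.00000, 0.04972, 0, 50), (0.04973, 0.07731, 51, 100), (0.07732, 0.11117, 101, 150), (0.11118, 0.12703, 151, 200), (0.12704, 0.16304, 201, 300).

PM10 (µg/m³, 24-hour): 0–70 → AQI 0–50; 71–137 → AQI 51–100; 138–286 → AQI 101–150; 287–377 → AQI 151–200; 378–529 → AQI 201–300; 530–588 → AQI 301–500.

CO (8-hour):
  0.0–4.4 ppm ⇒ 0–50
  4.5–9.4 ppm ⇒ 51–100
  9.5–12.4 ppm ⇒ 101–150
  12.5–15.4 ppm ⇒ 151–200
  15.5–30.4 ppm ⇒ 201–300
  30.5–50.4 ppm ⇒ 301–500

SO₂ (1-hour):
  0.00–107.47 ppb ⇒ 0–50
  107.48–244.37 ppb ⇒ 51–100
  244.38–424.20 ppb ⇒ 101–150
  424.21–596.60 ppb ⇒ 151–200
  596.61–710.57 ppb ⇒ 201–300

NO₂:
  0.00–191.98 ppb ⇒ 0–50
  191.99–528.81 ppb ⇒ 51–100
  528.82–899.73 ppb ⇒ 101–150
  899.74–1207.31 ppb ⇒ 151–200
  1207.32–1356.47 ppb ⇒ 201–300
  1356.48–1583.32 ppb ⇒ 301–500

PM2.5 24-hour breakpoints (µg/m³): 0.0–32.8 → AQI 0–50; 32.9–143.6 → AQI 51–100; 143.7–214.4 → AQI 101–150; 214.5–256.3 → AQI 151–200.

145

O₃: row 0.07732–0.11117 (AQI 101–150). (150−101)·(0.09660−0.07732)/(0.11117−0.07732) + 101 = 49·0.01928/0.03385 + 101 ≈ 128.91 → 129.
PM10: 213 ∈ [138, 286] ↔ index [101, 150].
101 + (213−138)·(150−101)/(286−138) = 101 + 75·49/148 ≈ 125.83, so AQI = 126.
CO 24.0: bracket 15.5–30.4 → index 201–300; slope 99/14.9, offset 8.5.
AQI = 201 + 99/14.9·8.5 ≈ 257.48 ⇒ 257.
SO₂: row 107.48–244.37 (AQI 51–100). (100−51)·(189.66−107.48)/(244.37−107.48) + 51 = 49·82.18/136.89 + 51 ≈ 80.42 → 80.
NO₂: 858.96 ∈ [528.82, 899.73] ↔ index [101, 150].
101 + (858.96−528.82)·(150−101)/(899.73−528.82) = 101 + 330.14·49/370.91 ≈ 144.61, so AQI = 145.
PM2.5: 120.7 lies in 32.9–143.6, so I_lo=51, I_hi=100, C_lo=32.9, C_hi=143.6.
(100−51)/(143.6−32.9) × (120.7−32.9) + 51 = 49/110.7 × 87.8 + 51 ≈ 89.86 → 90.
Sub-indices: O₃→129, PM10→126, CO→257, SO₂→80, NO₂→145, PM2.5→90. Ranked high→low: 257, 145, 129, 126, 90, 80. Second-highest sub-index = 145.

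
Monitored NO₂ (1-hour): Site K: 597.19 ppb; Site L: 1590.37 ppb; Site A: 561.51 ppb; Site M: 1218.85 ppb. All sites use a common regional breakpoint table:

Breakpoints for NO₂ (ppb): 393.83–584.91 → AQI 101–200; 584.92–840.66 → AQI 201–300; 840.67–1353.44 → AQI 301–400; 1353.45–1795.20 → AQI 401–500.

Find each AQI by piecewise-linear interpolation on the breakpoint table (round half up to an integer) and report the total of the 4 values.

1222

Site K: 597.19 lies in 584.92–840.66, so I_lo=201, I_hi=300, C_lo=584.92, C_hi=840.66.
(300−201)/(840.66−584.92) × (597.19−584.92) + 201 = 99/255.74 × 12.27 + 201 ≈ 205.75 → 206.
Site L: 1590.37 lies in 1353.45–1795.20, so I_lo=401, I_hi=500, C_lo=1353.45, C_hi=1795.20.
(500−401)/(1795.20−1353.45) × (1590.37−1353.45) + 401 = 99/441.75 × 236.92 + 401 ≈ 454.10 → 454.
Site A: 561.51 ∈ [393.83, 584.91] ↔ index [101, 200].
101 + (561.51−393.83)·(200−101)/(584.91−393.83) = 101 + 167.68·99/191.08 ≈ 187.88, so AQI = 188.
Site M: 1218.85 ∈ [840.67, 1353.44] ↔ index [301, 400].
301 + (1218.85−840.67)·(400−301)/(1353.44−840.67) = 301 + 378.18·99/512.77 ≈ 374.01, so AQI = 374.
AQIs: Site K=206, Site L=454, Site A=188, Site M=374. Sum = 206 + 454 + 188 + 374 = 1222.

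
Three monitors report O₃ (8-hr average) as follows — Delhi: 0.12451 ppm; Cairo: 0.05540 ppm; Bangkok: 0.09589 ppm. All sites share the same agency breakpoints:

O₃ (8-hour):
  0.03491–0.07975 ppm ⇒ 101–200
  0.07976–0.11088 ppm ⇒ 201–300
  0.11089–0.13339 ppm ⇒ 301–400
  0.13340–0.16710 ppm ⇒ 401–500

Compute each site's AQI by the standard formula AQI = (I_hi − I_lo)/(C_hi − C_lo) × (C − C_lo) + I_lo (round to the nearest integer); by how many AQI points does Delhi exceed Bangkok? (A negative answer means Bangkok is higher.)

109

Delhi: row 0.11089–0.13339 (AQI 301–400). (400−301)·(0.12451−0.11089)/(0.13339−0.11089) + 301 = 99·0.01362/0.02250 + 301 ≈ 360.93 → 361.
Cairo: row 0.03491–0.07975 (AQI 101–200). (200−101)·(0.05540−0.03491)/(0.07975−0.03491) + 101 = 99·0.02049/0.04484 + 101 ≈ 146.24 → 146.
Bangkok: row 0.07976–0.11088 (AQI 201–300). (300−201)·(0.09589−0.07976)/(0.11088−0.07976) + 201 = 99·0.01613/0.03112 + 201 ≈ 252.31 → 252.
AQIs: Delhi=361, Cairo=146, Bangkok=252. Delhi (361) − Bangkok (252) = 109.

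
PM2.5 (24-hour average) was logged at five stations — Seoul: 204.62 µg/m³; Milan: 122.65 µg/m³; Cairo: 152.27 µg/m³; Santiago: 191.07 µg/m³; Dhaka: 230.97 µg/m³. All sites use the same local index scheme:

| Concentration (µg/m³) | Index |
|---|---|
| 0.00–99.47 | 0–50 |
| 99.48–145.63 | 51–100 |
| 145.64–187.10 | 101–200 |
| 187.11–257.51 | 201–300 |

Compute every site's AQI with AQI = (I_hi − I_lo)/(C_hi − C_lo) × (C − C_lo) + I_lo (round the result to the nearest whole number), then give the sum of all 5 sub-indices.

Seoul: row 187.11–257.51 (AQI 201–300). (300−201)·(204.62−187.11)/(257.51−187.11) + 201 = 99·17.51/70.40 + 201 ≈ 225.62 → 226.
Milan: row 99.48–145.63 (AQI 51–100). (100−51)·(122.65−99.48)/(145.63−99.48) + 51 = 49·23.17/46.15 + 51 ≈ 75.60 → 76.
Cairo: 152.27 lies in 145.64–187.10, so I_lo=101, I_hi=200, C_lo=145.64, C_hi=187.10.
(200−101)/(187.10−145.64) × (152.27−145.64) + 101 = 99/41.46 × 6.63 + 101 ≈ 116.83 → 117.
Santiago: 191.07 lies in 187.11–257.51, so I_lo=201, I_hi=300, C_lo=187.11, C_hi=257.51.
(300−201)/(257.51−187.11) × (191.07−187.11) + 201 = 99/70.40 × 3.96 + 201 ≈ 206.57 → 207.
Dhaka: 230.97 ∈ [187.11, 257.51] ↔ index [201, 300].
201 + (230.97−187.11)·(300−201)/(257.51−187.11) = 201 + 43.86·99/70.40 ≈ 262.68, so AQI = 263.
AQIs: Seoul=226, Milan=76, Cairo=117, Santiago=207, Dhaka=263. Sum = 226 + 76 + 117 + 207 + 263 = 889.

889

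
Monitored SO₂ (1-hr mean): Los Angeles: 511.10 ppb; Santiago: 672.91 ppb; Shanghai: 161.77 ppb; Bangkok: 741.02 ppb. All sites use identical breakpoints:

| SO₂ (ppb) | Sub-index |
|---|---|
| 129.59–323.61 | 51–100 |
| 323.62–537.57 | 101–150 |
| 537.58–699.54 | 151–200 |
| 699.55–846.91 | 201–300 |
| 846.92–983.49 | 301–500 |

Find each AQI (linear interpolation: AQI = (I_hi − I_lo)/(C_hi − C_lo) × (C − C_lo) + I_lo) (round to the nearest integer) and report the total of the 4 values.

Los Angeles: 511.10 ∈ [323.62, 537.57] ↔ index [101, 150].
101 + (511.10−323.62)·(150−101)/(537.57−323.62) = 101 + 187.48·49/213.95 ≈ 143.94, so AQI = 144.
Santiago: row 537.58–699.54 (AQI 151–200). (200−151)·(672.91−537.58)/(699.54−537.58) + 151 = 49·135.33/161.96 + 151 ≈ 191.94 → 192.
Shanghai: 161.77 ∈ [129.59, 323.61] ↔ index [51, 100].
51 + (161.77−129.59)·(100−51)/(323.61−129.59) = 51 + 32.18·49/194.02 ≈ 59.13, so AQI = 59.
Bangkok: row 699.55–846.91 (AQI 201–300). (300−201)·(741.02−699.55)/(846.91−699.55) + 201 = 99·41.47/147.36 + 201 ≈ 228.86 → 229.
AQIs: Los Angeles=144, Santiago=192, Shanghai=59, Bangkok=229. Sum = 144 + 192 + 59 + 229 = 624.

624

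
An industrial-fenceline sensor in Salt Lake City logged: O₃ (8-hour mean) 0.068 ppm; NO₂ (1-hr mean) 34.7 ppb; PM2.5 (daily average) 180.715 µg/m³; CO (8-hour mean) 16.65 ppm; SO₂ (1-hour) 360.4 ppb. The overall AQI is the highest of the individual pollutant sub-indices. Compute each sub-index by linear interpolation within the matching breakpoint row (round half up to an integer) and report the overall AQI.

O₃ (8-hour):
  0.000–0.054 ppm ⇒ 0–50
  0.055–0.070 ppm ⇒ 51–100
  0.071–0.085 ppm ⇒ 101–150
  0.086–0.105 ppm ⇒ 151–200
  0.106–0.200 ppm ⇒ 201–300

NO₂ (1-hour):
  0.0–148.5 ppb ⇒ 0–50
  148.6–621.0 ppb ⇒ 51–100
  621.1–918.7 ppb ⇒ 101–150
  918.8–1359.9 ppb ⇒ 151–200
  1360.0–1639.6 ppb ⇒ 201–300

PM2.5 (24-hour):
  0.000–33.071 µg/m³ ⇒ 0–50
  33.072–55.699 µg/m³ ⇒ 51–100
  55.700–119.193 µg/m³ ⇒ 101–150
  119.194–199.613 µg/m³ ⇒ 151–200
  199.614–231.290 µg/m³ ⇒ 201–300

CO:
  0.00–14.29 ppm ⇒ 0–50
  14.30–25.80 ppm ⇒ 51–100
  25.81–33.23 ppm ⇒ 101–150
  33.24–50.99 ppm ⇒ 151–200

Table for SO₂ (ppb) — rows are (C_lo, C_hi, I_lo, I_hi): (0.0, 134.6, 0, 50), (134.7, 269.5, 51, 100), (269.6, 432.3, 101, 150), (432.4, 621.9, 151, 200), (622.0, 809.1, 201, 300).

188

O₃ 0.068: bracket 0.055–0.070 → index 51–100; slope 49/0.015, offset 0.013.
AQI = 51 + 49/0.015·0.013 ≈ 93.47 ⇒ 93.
NO₂ 34.7: bracket 0.0–148.5 → index 0–50; slope 50/148.5, offset 34.7.
AQI = 0 + 50/148.5·34.7 ≈ 11.68 ⇒ 12.
PM2.5: row 119.194–199.613 (AQI 151–200). (200−151)·(180.715−119.194)/(199.613−119.194) + 151 = 49·61.521/80.419 + 151 ≈ 188.49 → 188.
CO: 16.65 lies in 14.30–25.80, so I_lo=51, I_hi=100, C_lo=14.30, C_hi=25.80.
(100−51)/(25.80−14.30) × (16.65−14.30) + 51 = 49/11.50 × 2.35 + 51 ≈ 61.01 → 61.
SO₂: row 269.6–432.3 (AQI 101–150). (150−101)·(360.4−269.6)/(432.3−269.6) + 101 = 49·90.8/162.7 + 101 ≈ 128.35 → 128.
Sub-indices: O₃→93, NO₂→12, PM2.5→188, CO→61, SO₂→128. Overall AQI = max = 188; dominant pollutant is PM2.5.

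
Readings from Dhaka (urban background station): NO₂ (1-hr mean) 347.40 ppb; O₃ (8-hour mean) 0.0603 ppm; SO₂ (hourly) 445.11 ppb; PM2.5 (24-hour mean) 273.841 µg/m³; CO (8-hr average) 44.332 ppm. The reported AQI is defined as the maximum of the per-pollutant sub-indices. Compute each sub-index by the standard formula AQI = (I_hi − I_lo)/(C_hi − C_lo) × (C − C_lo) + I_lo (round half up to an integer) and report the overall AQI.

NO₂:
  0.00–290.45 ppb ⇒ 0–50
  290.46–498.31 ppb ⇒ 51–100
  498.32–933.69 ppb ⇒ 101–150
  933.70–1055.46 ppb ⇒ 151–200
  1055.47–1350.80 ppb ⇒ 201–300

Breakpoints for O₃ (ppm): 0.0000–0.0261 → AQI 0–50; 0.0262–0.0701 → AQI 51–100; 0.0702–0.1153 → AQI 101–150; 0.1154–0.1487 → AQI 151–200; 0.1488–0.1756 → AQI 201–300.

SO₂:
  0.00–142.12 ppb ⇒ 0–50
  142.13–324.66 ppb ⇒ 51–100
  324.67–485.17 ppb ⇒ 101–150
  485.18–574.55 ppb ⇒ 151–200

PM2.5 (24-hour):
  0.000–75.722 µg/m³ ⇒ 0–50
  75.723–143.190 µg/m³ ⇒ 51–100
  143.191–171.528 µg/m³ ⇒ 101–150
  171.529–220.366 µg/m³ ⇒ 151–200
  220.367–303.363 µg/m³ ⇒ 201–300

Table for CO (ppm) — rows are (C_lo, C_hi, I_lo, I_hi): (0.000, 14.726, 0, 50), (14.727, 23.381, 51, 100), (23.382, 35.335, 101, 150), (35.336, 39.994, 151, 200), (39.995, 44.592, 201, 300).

NO₂: 347.40 lies in 290.46–498.31, so I_lo=51, I_hi=100, C_lo=290.46, C_hi=498.31.
(100−51)/(498.31−290.46) × (347.40−290.46) + 51 = 49/207.85 × 56.94 + 51 ≈ 64.42 → 64.
O₃: 0.0603 lies in 0.0262–0.0701, so I_lo=51, I_hi=100, C_lo=0.0262, C_hi=0.0701.
(100−51)/(0.0701−0.0262) × (0.0603−0.0262) + 51 = 49/0.0439 × 0.0341 + 51 ≈ 89.06 → 89.
SO₂: 445.11 lies in 324.67–485.17, so I_lo=101, I_hi=150, C_lo=324.67, C_hi=485.17.
(150−101)/(485.17−324.67) × (445.11−324.67) + 101 = 49/160.50 × 120.44 + 101 ≈ 137.77 → 138.
PM2.5 273.841: bracket 220.367–303.363 → index 201–300; slope 99/82.996, offset 53.474.
AQI = 201 + 99/82.996·53.474 ≈ 264.79 ⇒ 265.
CO: row 39.995–44.592 (AQI 201–300). (300−201)·(44.332−39.995)/(44.592−39.995) + 201 = 99·4.337/4.597 + 201 ≈ 294.40 → 294.
Sub-indices: NO₂→64, O₃→89, SO₂→138, PM2.5→265, CO→294. Overall AQI = max = 294; dominant pollutant is CO.

294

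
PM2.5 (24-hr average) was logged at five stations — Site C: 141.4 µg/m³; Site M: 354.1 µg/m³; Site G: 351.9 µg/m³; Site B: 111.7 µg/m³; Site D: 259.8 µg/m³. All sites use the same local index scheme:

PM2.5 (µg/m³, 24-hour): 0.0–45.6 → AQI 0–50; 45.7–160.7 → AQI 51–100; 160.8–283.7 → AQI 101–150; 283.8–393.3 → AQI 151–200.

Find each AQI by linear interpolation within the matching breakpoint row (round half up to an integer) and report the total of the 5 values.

Site C 141.4: bracket 45.7–160.7 → index 51–100; slope 49/115.0, offset 95.7.
AQI = 51 + 49/115.0·95.7 ≈ 91.78 ⇒ 92.
Site M: 354.1 lies in 283.8–393.3, so I_lo=151, I_hi=200, C_lo=283.8, C_hi=393.3.
(200−151)/(393.3−283.8) × (354.1−283.8) + 151 = 49/109.5 × 70.3 + 151 ≈ 182.46 → 182.
Site G: row 283.8–393.3 (AQI 151–200). (200−151)·(351.9−283.8)/(393.3−283.8) + 151 = 49·68.1/109.5 + 151 ≈ 181.47 → 181.
Site B: 111.7 ∈ [45.7, 160.7] ↔ index [51, 100].
51 + (111.7−45.7)·(100−51)/(160.7−45.7) = 51 + 66.0·49/115.0 ≈ 79.12, so AQI = 79.
Site D 259.8: bracket 160.8–283.7 → index 101–150; slope 49/122.9, offset 99.0.
AQI = 101 + 49/122.9·99.0 ≈ 140.47 ⇒ 140.
AQIs: Site C=92, Site M=182, Site G=181, Site B=79, Site D=140. Sum = 92 + 182 + 181 + 79 + 140 = 674.

674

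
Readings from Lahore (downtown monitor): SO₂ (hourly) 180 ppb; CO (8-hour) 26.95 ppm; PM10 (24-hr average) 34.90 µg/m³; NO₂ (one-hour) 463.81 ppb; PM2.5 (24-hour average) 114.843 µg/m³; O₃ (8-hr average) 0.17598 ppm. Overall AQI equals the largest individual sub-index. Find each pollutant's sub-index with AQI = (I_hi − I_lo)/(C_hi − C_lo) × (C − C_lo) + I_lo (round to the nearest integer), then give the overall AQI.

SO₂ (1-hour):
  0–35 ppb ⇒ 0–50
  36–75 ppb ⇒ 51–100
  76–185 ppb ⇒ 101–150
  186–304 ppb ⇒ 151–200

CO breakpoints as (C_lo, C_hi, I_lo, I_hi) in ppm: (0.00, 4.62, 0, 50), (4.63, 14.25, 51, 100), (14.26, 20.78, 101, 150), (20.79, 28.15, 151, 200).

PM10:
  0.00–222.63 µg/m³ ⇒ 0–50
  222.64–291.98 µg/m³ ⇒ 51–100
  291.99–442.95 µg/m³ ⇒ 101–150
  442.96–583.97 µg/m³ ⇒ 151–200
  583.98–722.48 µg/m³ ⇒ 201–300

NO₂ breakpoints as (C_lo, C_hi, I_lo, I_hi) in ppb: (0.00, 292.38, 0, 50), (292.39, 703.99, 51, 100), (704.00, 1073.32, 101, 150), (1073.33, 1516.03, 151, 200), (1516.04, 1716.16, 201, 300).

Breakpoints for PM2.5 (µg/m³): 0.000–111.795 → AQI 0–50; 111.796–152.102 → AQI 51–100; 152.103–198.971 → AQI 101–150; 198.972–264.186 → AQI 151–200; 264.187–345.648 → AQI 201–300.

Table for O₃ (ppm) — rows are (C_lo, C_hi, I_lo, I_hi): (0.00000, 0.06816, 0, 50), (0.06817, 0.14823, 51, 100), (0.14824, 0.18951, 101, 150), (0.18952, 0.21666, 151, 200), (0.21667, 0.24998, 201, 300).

192

SO₂ 180: bracket 76–185 → index 101–150; slope 49/109, offset 104.
AQI = 101 + 49/109·104 ≈ 147.75 ⇒ 148.
CO: 26.95 ∈ [20.79, 28.15] ↔ index [151, 200].
151 + (26.95−20.79)·(200−151)/(28.15−20.79) = 151 + 6.16·49/7.36 ≈ 192.01, so AQI = 192.
PM10: 34.90 ∈ [0.00, 222.63] ↔ index [0, 50].
0 + (34.90−0.00)·(50−0)/(222.63−0.00) = 0 + 34.90·50/222.63 ≈ 7.84, so AQI = 8.
NO₂: row 292.39–703.99 (AQI 51–100). (100−51)·(463.81−292.39)/(703.99−292.39) + 51 = 49·171.42/411.60 + 51 ≈ 71.41 → 71.
PM2.5: 114.843 lies in 111.796–152.102, so I_lo=51, I_hi=100, C_lo=111.796, C_hi=152.102.
(100−51)/(152.102−111.796) × (114.843−111.796) + 51 = 49/40.306 × 3.047 + 51 ≈ 54.70 → 55.
O₃: 0.17598 lies in 0.14824–0.18951, so I_lo=101, I_hi=150, C_lo=0.14824, C_hi=0.18951.
(150−101)/(0.18951−0.14824) × (0.17598−0.14824) + 101 = 49/0.04127 × 0.02774 + 101 ≈ 133.94 → 134.
Sub-indices: SO₂→148, CO→192, PM10→8, NO₂→71, PM2.5→55, O₃→134. Overall AQI = max = 192; dominant pollutant is CO.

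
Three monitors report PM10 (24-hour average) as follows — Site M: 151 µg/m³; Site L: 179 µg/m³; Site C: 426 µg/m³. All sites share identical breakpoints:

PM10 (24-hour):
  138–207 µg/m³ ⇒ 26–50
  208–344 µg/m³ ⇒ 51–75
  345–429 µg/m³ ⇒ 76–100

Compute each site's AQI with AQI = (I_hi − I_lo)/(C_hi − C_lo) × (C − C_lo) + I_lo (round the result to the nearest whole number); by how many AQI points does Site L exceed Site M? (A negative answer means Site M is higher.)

Site M 151: bracket 138–207 → index 26–50; slope 24/69, offset 13.
AQI = 26 + 24/69·13 ≈ 30.52 ⇒ 31.
Site L: 179 lies in 138–207, so I_lo=26, I_hi=50, C_lo=138, C_hi=207.
(50−26)/(207−138) × (179−138) + 26 = 24/69 × 41 + 26 ≈ 40.26 → 40.
Site C: 426 ∈ [345, 429] ↔ index [76, 100].
76 + (426−345)·(100−76)/(429−345) = 76 + 81·24/84 ≈ 99.14, so AQI = 99.
AQIs: Site M=31, Site L=40, Site C=99. Site L (40) − Site M (31) = 9.

9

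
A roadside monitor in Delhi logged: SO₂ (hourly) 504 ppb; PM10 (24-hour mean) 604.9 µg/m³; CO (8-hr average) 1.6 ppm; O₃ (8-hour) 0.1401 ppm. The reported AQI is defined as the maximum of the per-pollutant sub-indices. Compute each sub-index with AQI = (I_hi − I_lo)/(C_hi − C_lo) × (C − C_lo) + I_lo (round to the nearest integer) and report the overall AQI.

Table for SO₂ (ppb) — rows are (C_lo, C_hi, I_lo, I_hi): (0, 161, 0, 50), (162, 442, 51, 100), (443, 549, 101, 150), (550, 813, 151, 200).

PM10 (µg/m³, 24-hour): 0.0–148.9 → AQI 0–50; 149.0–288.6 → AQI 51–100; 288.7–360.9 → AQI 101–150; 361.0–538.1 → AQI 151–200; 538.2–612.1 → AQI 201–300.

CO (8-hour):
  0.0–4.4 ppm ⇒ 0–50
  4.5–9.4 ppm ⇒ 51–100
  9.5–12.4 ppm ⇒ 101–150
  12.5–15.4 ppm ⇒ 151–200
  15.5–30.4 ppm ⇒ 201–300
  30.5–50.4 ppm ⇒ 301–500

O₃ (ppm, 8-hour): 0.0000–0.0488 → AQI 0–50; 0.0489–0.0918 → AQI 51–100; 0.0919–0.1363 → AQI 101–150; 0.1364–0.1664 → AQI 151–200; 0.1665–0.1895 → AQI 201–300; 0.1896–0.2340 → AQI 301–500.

SO₂: 504 ∈ [443, 549] ↔ index [101, 150].
101 + (504−443)·(150−101)/(549−443) = 101 + 61·49/106 ≈ 129.20, so AQI = 129.
PM10: row 538.2–612.1 (AQI 201–300). (300−201)·(604.9−538.2)/(612.1−538.2) + 201 = 99·66.7/73.9 + 201 ≈ 290.35 → 290.
CO: 1.6 lies in 0.0–4.4, so I_lo=0, I_hi=50, C_lo=0.0, C_hi=4.4.
(50−0)/(4.4−0.0) × (1.6−0.0) + 0 = 50/4.4 × 1.6 + 0 ≈ 18.18 → 18.
O₃ 0.1401: bracket 0.1364–0.1664 → index 151–200; slope 49/0.0300, offset 0.0037.
AQI = 151 + 49/0.0300·0.0037 ≈ 157.04 ⇒ 157.
Sub-indices: SO₂→129, PM10→290, CO→18, O₃→157. Overall AQI = max = 290; dominant pollutant is PM10.

290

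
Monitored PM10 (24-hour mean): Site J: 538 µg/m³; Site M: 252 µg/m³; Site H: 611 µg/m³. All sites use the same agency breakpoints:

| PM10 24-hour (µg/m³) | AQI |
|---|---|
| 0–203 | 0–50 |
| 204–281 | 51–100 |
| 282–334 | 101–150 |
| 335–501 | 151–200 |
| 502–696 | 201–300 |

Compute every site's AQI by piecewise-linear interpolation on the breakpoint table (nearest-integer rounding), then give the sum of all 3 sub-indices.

558

Site J: 538 lies in 502–696, so I_lo=201, I_hi=300, C_lo=502, C_hi=696.
(300−201)/(696−502) × (538−502) + 201 = 99/194 × 36 + 201 ≈ 219.37 → 219.
Site M: 252 ∈ [204, 281] ↔ index [51, 100].
51 + (252−204)·(100−51)/(281−204) = 51 + 48·49/77 ≈ 81.55, so AQI = 82.
Site H: 611 ∈ [502, 696] ↔ index [201, 300].
201 + (611−502)·(300−201)/(696−502) = 201 + 109·99/194 ≈ 256.62, so AQI = 257.
AQIs: Site J=219, Site M=82, Site H=257. Sum = 219 + 82 + 257 = 558.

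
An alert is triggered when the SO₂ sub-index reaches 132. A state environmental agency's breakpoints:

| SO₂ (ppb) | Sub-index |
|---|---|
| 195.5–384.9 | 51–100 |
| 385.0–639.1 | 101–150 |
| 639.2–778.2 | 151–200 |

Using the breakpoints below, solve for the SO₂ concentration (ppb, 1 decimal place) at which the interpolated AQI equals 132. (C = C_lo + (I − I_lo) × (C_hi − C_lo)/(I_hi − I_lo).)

AQI 132 lies in the 101–150 band, which corresponds to 385.0–639.1 ppb.
C = 385.0 + (132−101)×(639.1−385.0)/(150−101) = 385.0 + 31×254.1/49 ≈ 545.757 ppb → 545.8 ppb to 1 dp.

545.8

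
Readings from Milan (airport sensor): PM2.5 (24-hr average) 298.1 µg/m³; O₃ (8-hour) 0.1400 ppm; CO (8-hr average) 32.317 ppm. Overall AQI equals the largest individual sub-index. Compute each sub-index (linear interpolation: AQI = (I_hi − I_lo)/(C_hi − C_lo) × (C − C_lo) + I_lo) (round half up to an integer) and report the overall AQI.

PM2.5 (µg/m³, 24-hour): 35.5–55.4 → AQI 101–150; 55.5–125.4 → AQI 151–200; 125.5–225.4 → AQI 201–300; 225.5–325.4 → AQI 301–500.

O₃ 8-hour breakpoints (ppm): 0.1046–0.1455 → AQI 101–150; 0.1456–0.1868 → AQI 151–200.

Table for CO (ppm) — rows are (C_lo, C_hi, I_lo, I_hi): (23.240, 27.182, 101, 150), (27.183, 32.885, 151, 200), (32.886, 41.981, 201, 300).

446

PM2.5: 298.1 lies in 225.5–325.4, so I_lo=301, I_hi=500, C_lo=225.5, C_hi=325.4.
(500−301)/(325.4−225.5) × (298.1−225.5) + 301 = 199/99.9 × 72.6 + 301 ≈ 445.62 → 446.
O₃: 0.1400 lies in 0.1046–0.1455, so I_lo=101, I_hi=150, C_lo=0.1046, C_hi=0.1455.
(150−101)/(0.1455−0.1046) × (0.1400−0.1046) + 101 = 49/0.0409 × 0.0354 + 101 ≈ 143.41 → 143.
CO: row 27.183–32.885 (AQI 151–200). (200−151)·(32.317−27.183)/(32.885−27.183) + 151 = 49·5.134/5.702 + 151 ≈ 195.12 → 195.
Sub-indices: PM2.5→446, O₃→143, CO→195. Overall AQI = max = 446; dominant pollutant is PM2.5.
AQI 446: Hazardous.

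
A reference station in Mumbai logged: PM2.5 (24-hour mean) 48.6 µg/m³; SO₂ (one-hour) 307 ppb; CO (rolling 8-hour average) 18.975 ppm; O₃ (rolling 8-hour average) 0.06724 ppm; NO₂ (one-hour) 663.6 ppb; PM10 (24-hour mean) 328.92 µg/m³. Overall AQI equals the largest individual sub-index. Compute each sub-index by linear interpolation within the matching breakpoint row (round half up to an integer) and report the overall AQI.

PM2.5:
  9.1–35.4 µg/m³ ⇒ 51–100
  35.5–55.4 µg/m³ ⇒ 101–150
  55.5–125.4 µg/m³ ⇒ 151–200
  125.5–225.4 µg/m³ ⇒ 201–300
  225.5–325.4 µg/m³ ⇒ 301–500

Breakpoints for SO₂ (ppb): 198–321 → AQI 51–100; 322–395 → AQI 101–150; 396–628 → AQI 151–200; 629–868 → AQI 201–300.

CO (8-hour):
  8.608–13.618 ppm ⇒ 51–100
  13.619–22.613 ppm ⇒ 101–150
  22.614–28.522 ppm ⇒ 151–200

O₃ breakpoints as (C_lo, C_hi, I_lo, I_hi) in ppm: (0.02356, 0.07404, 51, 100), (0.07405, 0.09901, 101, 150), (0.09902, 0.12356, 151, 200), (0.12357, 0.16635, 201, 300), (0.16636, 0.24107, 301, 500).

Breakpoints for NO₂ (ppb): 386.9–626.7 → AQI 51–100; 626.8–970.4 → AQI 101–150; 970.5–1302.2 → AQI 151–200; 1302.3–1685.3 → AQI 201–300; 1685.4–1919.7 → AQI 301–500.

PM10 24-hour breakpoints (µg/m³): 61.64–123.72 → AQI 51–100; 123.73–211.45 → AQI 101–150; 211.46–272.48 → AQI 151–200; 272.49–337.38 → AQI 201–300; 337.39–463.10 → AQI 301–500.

PM2.5: row 35.5–55.4 (AQI 101–150). (150−101)·(48.6−35.5)/(55.4−35.5) + 101 = 49·13.1/19.9 + 101 ≈ 133.26 → 133.
SO₂: 307 lies in 198–321, so I_lo=51, I_hi=100, C_lo=198, C_hi=321.
(100−51)/(321−198) × (307−198) + 51 = 49/123 × 109 + 51 ≈ 94.42 → 94.
CO 18.975: bracket 13.619–22.613 → index 101–150; slope 49/8.994, offset 5.356.
AQI = 101 + 49/8.994·5.356 ≈ 130.18 ⇒ 130.
O₃: 0.06724 lies in 0.02356–0.07404, so I_lo=51, I_hi=100, C_lo=0.02356, C_hi=0.07404.
(100−51)/(0.07404−0.02356) × (0.06724−0.02356) + 51 = 49/0.05048 × 0.04368 + 51 ≈ 93.40 → 93.
NO₂ 663.6: bracket 626.8–970.4 → index 101–150; slope 49/343.6, offset 36.8.
AQI = 101 + 49/343.6·36.8 ≈ 106.25 ⇒ 106.
PM10: 328.92 ∈ [272.49, 337.38] ↔ index [201, 300].
201 + (328.92−272.49)·(300−201)/(337.38−272.49) = 201 + 56.43·99/64.89 ≈ 287.09, so AQI = 287.
Sub-indices: PM2.5→133, SO₂→94, CO→130, O₃→93, NO₂→106, PM10→287. Overall AQI = max = 287; dominant pollutant is PM10.
AQI 287: Very Unhealthy.

287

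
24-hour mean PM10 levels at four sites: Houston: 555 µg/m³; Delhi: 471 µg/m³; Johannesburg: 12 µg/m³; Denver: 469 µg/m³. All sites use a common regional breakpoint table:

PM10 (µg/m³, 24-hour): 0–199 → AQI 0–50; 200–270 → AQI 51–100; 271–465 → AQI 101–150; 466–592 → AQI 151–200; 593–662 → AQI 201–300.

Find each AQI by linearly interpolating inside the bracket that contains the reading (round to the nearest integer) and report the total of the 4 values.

494

Houston: row 466–592 (AQI 151–200). (200−151)·(555−466)/(592−466) + 151 = 49·89/126 + 151 ≈ 185.61 → 186.
Delhi: 471 ∈ [466, 592] ↔ index [151, 200].
151 + (471−466)·(200−151)/(592−466) = 151 + 5·49/126 ≈ 152.94, so AQI = 153.
Johannesburg: 12 lies in 0–199, so I_lo=0, I_hi=50, C_lo=0, C_hi=199.
(50−0)/(199−0) × (12−0) + 0 = 50/199 × 12 + 0 ≈ 3.02 → 3.
Denver: row 466–592 (AQI 151–200). (200−151)·(469−466)/(592−466) + 151 = 49·3/126 + 151 ≈ 152.17 → 152.
AQIs: Houston=186, Delhi=153, Johannesburg=3, Denver=152. Sum = 186 + 153 + 3 + 152 = 494.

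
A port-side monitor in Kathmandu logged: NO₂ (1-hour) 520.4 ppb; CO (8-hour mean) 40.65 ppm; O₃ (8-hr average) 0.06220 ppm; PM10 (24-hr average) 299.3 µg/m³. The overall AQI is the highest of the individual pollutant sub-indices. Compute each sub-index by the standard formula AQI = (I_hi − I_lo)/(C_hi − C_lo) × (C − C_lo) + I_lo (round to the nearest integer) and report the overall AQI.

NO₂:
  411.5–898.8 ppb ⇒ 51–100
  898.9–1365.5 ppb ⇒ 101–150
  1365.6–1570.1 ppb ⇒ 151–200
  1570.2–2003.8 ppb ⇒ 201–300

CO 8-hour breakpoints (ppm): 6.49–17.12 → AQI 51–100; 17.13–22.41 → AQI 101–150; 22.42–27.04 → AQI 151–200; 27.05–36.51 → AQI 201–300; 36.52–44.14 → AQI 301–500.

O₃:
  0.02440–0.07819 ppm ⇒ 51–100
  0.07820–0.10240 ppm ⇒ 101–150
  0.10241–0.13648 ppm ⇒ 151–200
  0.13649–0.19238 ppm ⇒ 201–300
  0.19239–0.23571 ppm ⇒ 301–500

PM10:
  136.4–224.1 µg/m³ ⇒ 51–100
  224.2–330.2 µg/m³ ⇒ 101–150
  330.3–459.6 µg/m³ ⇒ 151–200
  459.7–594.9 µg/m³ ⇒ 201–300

NO₂ 520.4: bracket 411.5–898.8 → index 51–100; slope 49/487.3, offset 108.9.
AQI = 51 + 49/487.3·108.9 ≈ 61.95 ⇒ 62.
CO: row 36.52–44.14 (AQI 301–500). (500−301)·(40.65−36.52)/(44.14−36.52) + 301 = 199·4.13/7.62 + 301 ≈ 408.86 → 409.
O₃: 0.06220 lies in 0.02440–0.07819, so I_lo=51, I_hi=100, C_lo=0.02440, C_hi=0.07819.
(100−51)/(0.07819−0.02440) × (0.06220−0.02440) + 51 = 49/0.05379 × 0.03780 + 51 ≈ 85.43 → 85.
PM10: 299.3 lies in 224.2–330.2, so I_lo=101, I_hi=150, C_lo=224.2, C_hi=330.2.
(150−101)/(330.2−224.2) × (299.3−224.2) + 101 = 49/106.0 × 75.1 + 101 ≈ 135.72 → 136.
Sub-indices: NO₂→62, CO→409, O₃→85, PM10→136. Overall AQI = max = 409; dominant pollutant is CO.

409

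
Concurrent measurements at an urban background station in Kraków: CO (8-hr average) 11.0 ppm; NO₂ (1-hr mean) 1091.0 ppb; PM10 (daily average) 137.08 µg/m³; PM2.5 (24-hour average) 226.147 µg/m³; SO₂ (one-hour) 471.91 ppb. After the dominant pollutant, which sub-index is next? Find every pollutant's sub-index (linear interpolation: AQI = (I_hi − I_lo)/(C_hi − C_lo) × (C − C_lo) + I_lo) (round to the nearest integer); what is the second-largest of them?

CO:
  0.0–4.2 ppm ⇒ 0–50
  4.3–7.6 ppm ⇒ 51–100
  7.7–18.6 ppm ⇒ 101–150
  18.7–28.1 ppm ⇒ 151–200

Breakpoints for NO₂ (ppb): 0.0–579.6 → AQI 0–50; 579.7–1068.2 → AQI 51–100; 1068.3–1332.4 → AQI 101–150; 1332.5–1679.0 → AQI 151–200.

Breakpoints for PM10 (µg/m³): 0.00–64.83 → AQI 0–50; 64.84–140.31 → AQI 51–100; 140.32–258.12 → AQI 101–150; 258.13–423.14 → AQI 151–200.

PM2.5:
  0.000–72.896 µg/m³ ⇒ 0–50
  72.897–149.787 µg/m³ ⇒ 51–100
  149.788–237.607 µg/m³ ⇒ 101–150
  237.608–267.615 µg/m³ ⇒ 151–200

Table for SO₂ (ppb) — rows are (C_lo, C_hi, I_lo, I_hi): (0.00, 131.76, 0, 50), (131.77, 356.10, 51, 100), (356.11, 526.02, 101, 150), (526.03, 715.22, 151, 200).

134

CO 11.0: bracket 7.7–18.6 → index 101–150; slope 49/10.9, offset 3.3.
AQI = 101 + 49/10.9·3.3 ≈ 115.83 ⇒ 116.
NO₂: 1091.0 lies in 1068.3–1332.4, so I_lo=101, I_hi=150, C_lo=1068.3, C_hi=1332.4.
(150−101)/(1332.4−1068.3) × (1091.0−1068.3) + 101 = 49/264.1 × 22.7 + 101 ≈ 105.21 → 105.
PM10: row 64.84–140.31 (AQI 51–100). (100−51)·(137.08−64.84)/(140.31−64.84) + 51 = 49·72.24/75.47 + 51 ≈ 97.90 → 98.
PM2.5: 226.147 ∈ [149.788, 237.607] ↔ index [101, 150].
101 + (226.147−149.788)·(150−101)/(237.607−149.788) = 101 + 76.359·49/87.819 ≈ 143.61, so AQI = 144.
SO₂: row 356.11–526.02 (AQI 101–150). (150−101)·(471.91−356.11)/(526.02−356.11) + 101 = 49·115.80/169.91 + 101 ≈ 134.40 → 134.
Sub-indices: CO→116, NO₂→105, PM10→98, PM2.5→144, SO₂→134. Ranked high→low: 144, 134, 116, 105, 98. Second-highest sub-index = 134.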